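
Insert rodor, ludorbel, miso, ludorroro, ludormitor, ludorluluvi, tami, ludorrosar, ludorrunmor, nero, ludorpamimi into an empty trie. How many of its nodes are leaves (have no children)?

11

A leaf is a node with no children — equivalently, the end of a word that is not a proper prefix of any other stored word.
Those words: "ludorbel", "ludorluluvi", "ludormitor", "ludorpamimi", "ludorroro", "ludorrosar", "ludorrunmor", "miso", "nero", "rodor", "tami"
Leaf count: 11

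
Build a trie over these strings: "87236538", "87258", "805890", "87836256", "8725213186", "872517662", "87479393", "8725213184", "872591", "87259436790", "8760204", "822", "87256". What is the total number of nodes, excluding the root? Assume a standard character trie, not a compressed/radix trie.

Count nodes per top-level branch (shared prefixes stored once):
  '8'-branch (805890, 822, 87236538, 872517662, 8725213184, 8725213186, 87256, 87258, 872591, 87259436790, 87479393, 8760204, 87836256): 55 nodes
Sum: 55

55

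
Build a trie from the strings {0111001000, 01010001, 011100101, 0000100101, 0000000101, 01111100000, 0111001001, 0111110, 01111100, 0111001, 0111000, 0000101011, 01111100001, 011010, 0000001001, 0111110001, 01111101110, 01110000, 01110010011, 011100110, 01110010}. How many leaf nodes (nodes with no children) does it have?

15

Leaves are exactly the stored words that no other stored word extends.
Those words: "0000000101", "0000001001", "0000100101", "0000101011", "01010001", "011010", "01110000", "0111001000", "01110010011", "011100101", "011100110", "01111100000", "01111100001", "0111110001", "01111101110"
Leaf count: 15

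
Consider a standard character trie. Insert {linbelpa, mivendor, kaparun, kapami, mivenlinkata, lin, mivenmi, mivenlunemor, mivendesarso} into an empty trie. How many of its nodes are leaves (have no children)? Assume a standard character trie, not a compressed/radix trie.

8

A leaf is a node with no children — equivalently, the end of a word that is not a proper prefix of any other stored word.
Those words: "kapami", "kaparun", "linbelpa", "mivendesarso", "mivendor", "mivenlinkata", "mivenlunemor", "mivenmi"
Leaf count: 8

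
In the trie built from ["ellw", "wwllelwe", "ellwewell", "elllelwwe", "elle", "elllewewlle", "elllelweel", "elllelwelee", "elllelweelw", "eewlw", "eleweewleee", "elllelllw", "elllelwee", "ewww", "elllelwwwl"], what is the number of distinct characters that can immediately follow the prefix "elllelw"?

2

The children of the "elllelw" node are the distinct next characters among strings starting with "elllelw".
Distinct next characters after "elllelw": e, w.
That node has 2 child edges.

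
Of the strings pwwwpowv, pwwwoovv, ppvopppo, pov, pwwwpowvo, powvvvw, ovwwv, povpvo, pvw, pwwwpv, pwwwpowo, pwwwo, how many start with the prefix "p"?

11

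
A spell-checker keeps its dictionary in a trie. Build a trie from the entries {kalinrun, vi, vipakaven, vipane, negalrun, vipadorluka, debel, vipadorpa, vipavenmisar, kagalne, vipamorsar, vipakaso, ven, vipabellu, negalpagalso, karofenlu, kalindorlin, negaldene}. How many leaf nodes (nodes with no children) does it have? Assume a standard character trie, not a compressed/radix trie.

Leaves are exactly the stored words that no other stored word extends.
Those words: "debel", "kagalne", "kalindorlin", "kalinrun", "karofenlu", "negaldene", "negalpagalso", "negalrun", "ven", "vipabellu", "vipadorluka", "vipadorpa", "vipakaso", "vipakaven", "vipamorsar", "vipane", "vipavenmisar"
Leaf count: 17

17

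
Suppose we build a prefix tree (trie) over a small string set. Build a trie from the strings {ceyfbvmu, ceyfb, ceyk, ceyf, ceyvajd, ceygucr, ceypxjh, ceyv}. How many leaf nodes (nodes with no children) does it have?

5

A leaf is a node with no children — equivalently, the end of a word that is not a proper prefix of any other stored word.
Those words: "ceyfbvmu", "ceygucr", "ceyk", "ceypxjh", "ceyvajd"
Leaf count: 5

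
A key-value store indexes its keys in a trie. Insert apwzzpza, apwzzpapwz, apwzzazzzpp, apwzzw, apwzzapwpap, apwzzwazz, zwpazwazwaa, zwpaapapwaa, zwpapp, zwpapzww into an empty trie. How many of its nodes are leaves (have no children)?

9

Leaves are exactly the stored words that no other stored word extends.
Those words: "apwzzapwpap", "apwzzazzzpp", "apwzzpapwz", "apwzzpza", "apwzzwazz", "zwpaapapwaa", "zwpapp", "zwpapzww", "zwpazwazwaa"
Leaf count: 9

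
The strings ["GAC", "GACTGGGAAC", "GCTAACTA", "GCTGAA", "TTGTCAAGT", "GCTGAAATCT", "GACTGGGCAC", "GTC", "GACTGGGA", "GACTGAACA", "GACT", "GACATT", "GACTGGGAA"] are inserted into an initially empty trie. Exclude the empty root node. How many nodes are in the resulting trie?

45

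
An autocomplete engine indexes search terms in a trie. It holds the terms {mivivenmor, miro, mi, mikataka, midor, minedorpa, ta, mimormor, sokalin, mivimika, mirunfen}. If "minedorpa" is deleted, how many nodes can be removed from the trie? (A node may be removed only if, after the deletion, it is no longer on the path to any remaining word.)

After clearing the end-marker at "minedorpa", prune upward until reaching a node still needed by another word.
The suffix "nedorpa" (7 nodes) is used only by "minedorpa"; the node for "mi" still has the child "v", so pruning stops there.
Nodes removed: 7

7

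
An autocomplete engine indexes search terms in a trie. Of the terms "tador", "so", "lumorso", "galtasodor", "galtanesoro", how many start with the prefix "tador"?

1

Filter for entries beginning with "tador":
Matches: "tador"
Count: 1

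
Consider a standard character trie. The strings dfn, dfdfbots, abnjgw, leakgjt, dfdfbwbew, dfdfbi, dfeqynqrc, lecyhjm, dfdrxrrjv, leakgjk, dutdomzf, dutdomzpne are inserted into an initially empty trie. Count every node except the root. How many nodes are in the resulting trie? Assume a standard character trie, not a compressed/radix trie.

56

Insert word by word; a character creates a node only if that edge doesn't already exist:
  "dfn" → 3 new (d, f, n)
  "dfdfbots" → prefix "df" already present; 6 new (d, f, b, o, t, s)
  "abnjgw" → 6 new (a, b, n, j, g, w)
  "leakgjt" → 7 new (l, e, a, k, g, j, t)
  "dfdfbwbew" → prefix "dfdfb" already present; 4 new (w, b, e, w)
  "dfdfbi" → prefix "dfdfb" already present; 1 new (i)
  "dfeqynqrc" → prefix "df" already present; 7 new (e, q, y, n, q, r, c)
  "lecyhjm" → prefix "le" already present; 5 new (c, y, h, j, m)
  "dfdrxrrjv" → prefix "dfd" already present; 6 new (r, x, r, r, j, v)
  "leakgjk" → prefix "leakgj" already present; 1 new (k)
  "dutdomzf" → prefix "d" already present; 7 new (u, t, d, o, m, z, f)
  "dutdomzpne" → prefix "dutdomz" already present; 3 new (p, n, e)
Total nodes = 3 + 6 + 6 + 7 + 4 + 1 + 7 + 5 + 6 + 1 + 7 + 3 = 56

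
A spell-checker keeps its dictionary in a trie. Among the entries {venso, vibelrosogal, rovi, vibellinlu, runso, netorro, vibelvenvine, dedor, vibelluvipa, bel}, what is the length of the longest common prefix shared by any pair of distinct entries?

Look for the deepest trie node that still has at least two words in its subtree.
"vibellinlu" and "vibelluvipa" agree on "vibell" (6 characters) before diverging; nothing deeper is shared.
Longest shared-prefix length: 6

6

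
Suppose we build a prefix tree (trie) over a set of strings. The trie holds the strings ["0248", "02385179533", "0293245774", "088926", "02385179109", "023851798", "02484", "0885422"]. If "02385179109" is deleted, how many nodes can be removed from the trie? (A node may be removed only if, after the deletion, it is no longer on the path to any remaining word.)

3

Walk "02385179109" from the leaf back toward the root, removing each node that no remaining word uses.
The suffix "109" (3 nodes) is used only by "02385179109"; the node for "02385179" still has the child "5", so pruning stops there.
Nodes removed: 3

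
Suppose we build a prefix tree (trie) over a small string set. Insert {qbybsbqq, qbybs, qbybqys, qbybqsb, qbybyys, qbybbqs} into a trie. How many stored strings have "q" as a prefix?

Traverse to the node for "q", then collect every word in that subtree.
Matches: "qbybbqs", "qbybqsb", "qbybqys", "qbybs", "qbybsbqq", "qbybyys"
Count: 6

6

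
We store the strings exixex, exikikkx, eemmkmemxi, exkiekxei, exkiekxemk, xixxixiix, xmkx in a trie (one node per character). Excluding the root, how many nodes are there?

41

Trace insertions, counting only characters that open a new branch:
  "exixex" → 6 new (e, x, i, x, e, x)
  "exikikkx" → prefix "exi" already present; 5 new (k, i, k, k, x)
  "eemmkmemxi" → prefix "e" already present; 9 new (e, m, m, k, m, e, m, x, i)
  "exkiekxei" → prefix "ex" already present; 7 new (k, i, e, k, x, e, i)
  "exkiekxemk" → prefix "exkiekxe" already present; 2 new (m, k)
  "xixxixiix" → 9 new (x, i, x, x, i, x, i, i, x)
  "xmkx" → prefix "x" already present; 3 new (m, k, x)
Total nodes = 6 + 5 + 9 + 7 + 2 + 9 + 3 = 41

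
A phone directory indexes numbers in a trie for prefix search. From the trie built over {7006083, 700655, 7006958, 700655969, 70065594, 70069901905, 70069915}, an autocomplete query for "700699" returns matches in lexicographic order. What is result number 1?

Words with prefix "700699", in lexicographic order: "70069901905", "70069915"
Position 1: 70069901905

70069901905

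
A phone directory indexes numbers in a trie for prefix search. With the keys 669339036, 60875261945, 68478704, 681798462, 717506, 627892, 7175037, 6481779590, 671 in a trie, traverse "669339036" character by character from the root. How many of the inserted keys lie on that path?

1

Traverse "669339036" character by character; count nodes along the way that are marked as word ends.
Prefixes of the query that are stored words: "669339036"
Count: 1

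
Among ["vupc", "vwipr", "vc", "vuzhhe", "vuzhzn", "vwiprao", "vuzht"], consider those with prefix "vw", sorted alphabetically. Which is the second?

vwiprao

DFS of the "vw" subtree visits, in order: "vwipr", "vwiprao"
The 2nd is vwiprao.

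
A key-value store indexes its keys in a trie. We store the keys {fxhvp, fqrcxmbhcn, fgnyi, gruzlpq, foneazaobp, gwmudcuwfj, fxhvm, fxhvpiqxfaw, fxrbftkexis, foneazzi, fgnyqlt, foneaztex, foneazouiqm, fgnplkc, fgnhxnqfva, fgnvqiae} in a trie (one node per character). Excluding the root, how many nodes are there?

For each word, the new-node count is its length minus the longest prefix already in the trie:
  "fxhvp" → 5 new (f, x, h, v, p)
  "fqrcxmbhcn" → prefix "f" already present; 9 new (q, r, c, x, m, b, h, c, n)
  "fgnyi" → prefix "f" already present; 4 new (g, n, y, i)
  "gruzlpq" → 7 new (g, r, u, z, l, p, q)
  "foneazaobp" → prefix "f" already present; 9 new (o, n, e, a, z, a, o, b, p)
  "gwmudcuwfj" → prefix "g" already present; 9 new (w, m, u, d, c, u, w, f, j)
  "fxhvm" → prefix "fxhv" already present; 1 new (m)
  "fxhvpiqxfaw" → prefix "fxhvp" already present; 6 new (i, q, x, f, a, w)
  "fxrbftkexis" → prefix "fx" already present; 9 new (r, b, f, t, k, e, x, i, s)
  "foneazzi" → prefix "foneaz" already present; 2 new (z, i)
  "fgnyqlt" → prefix "fgny" already present; 3 new (q, l, t)
  "foneaztex" → prefix "foneaz" already present; 3 new (t, e, x)
  "foneazouiqm" → prefix "foneaz" already present; 5 new (o, u, i, q, m)
  "fgnplkc" → prefix "fgn" already present; 4 new (p, l, k, c)
  "fgnhxnqfva" → prefix "fgn" already present; 7 new (h, x, n, q, f, v, a)
  "fgnvqiae" → prefix "fgn" already present; 5 new (v, q, i, a, e)
Total nodes = 5 + 9 + 4 + 7 + 9 + 9 + 1 + 6 + 9 + 2 + 3 + 3 + 5 + 4 + 7 + 5 = 88

88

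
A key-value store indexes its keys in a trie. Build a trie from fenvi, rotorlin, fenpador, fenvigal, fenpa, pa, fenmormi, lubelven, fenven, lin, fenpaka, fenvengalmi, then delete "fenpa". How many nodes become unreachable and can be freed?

After clearing the end-marker at "fenpa", prune upward until reaching a node still needed by another word.
Every node on "fenpa" is still needed (e.g. by "fenpador"), so nothing is freed.
Nodes removed: 0

0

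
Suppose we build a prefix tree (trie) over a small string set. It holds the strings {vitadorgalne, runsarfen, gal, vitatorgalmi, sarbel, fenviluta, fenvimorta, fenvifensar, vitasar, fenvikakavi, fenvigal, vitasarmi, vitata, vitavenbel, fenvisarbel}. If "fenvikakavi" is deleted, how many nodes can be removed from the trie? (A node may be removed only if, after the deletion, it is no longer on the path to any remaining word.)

Walk "fenvikakavi" from the leaf back toward the root, removing each node that no remaining word uses.
The suffix "kakavi" (6 nodes) is used only by "fenvikakavi"; the node for "fenvi" still has the child "l", so pruning stops there.
Nodes removed: 6

6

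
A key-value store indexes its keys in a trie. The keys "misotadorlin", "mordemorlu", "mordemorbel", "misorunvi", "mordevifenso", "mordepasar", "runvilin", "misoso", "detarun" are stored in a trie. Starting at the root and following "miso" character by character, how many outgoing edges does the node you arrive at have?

3

Follow the path "miso" to its node, then look at its outgoing edges.
Characters that immediately follow "miso" among the stored strings: {r, s, t}.
That node has 3 child edges.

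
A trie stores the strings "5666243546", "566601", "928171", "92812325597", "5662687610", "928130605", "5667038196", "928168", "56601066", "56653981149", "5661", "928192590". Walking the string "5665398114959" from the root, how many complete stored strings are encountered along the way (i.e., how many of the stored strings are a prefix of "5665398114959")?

1

Traverse "5665398114959" character by character; count nodes along the way that are marked as word ends.
Prefixes of the query that are stored words: "56653981149"
Count: 1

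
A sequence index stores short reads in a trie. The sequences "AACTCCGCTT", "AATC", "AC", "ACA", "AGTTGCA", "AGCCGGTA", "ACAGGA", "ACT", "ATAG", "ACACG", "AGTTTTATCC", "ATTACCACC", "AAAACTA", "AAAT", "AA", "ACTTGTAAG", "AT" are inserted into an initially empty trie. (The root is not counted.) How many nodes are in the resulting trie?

Count nodes per top-level branch (shared prefixes stored once):
  'A'-branch (AA, AAAACTA, AAAT, AACTCCGCTT, AATC, AC, ACA, ACACG, ACAGGA, ACT, ACTTGTAAG, AGCCGGTA, AGTTGCA, AGTTTTATCC, AT, ATAG, ATTACCACC): 60 nodes
Sum: 60

60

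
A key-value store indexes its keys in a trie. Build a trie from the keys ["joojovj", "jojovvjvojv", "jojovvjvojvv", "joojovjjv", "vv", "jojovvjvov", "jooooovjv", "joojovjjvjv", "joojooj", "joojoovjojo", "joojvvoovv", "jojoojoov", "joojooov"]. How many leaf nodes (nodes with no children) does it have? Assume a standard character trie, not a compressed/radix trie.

A leaf is a node with no children — equivalently, the end of a word that is not a proper prefix of any other stored word.
Those words: "jojoojoov", "jojovvjvojvv", "jojovvjvov", "joojooj", "joojooov", "joojoovjojo", "joojovjjvjv", "joojvvoovv", "jooooovjv", "vv"
Leaf count: 10

10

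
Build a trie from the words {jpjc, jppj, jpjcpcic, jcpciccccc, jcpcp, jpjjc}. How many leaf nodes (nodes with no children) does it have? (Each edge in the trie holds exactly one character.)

5

Leaves are exactly the stored words that no other stored word extends.
Those words: "jcpciccccc", "jcpcp", "jpjcpcic", "jpjjc", "jppj"
Leaf count: 5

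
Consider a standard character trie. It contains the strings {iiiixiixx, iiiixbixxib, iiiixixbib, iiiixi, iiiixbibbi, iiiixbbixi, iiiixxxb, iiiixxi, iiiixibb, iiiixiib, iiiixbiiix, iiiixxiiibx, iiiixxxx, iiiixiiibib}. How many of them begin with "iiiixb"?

Filter for entries beginning with "iiiixb":
Words under "iiiixb": iiiixbbixi, iiiixbibbi, iiiixbiiix, iiiixbixxib
Count: 4

4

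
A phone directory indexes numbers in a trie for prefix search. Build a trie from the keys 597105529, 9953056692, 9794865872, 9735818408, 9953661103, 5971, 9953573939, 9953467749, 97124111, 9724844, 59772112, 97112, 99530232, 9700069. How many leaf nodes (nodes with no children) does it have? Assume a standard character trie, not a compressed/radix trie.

13

A leaf is a node with no children — equivalently, the end of a word that is not a proper prefix of any other stored word.
Those words: "597105529", "59772112", "9700069", "97112", "97124111", "9724844", "9735818408", "9794865872", "99530232", "9953056692", "9953467749", "9953573939", "9953661103"
Leaf count: 13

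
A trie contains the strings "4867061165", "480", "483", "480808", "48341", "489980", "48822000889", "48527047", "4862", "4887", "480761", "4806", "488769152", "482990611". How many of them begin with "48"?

14

Walk to "48"; the words in its subtree are exactly those with that prefix.
Matches: "480", "4806", "480761", "480808", "482990611", "483", "48341", "48527047", "4862", "4867061165", "48822000889", "4887", "488769152", "489980"
Count: 14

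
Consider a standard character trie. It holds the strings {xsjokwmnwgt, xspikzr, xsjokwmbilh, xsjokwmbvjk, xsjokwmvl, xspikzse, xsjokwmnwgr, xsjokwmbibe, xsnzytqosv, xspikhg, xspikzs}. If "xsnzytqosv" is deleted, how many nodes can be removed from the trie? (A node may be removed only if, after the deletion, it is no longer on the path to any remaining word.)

After clearing the end-marker at "xsnzytqosv", prune upward until reaching a node still needed by another word.
The suffix "nzytqosv" (8 nodes) is used only by "xsnzytqosv"; the node for "xs" still has the child "j", so pruning stops there.
Nodes removed: 8

8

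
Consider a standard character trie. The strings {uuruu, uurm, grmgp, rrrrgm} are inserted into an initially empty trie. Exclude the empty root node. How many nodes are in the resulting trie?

For each word, the new-node count is its length minus the longest prefix already in the trie:
  "uuruu" → 5 new (u, u, r, u, u)
  "uurm" → prefix "uur" already present; 1 new (m)
  "grmgp" → 5 new (g, r, m, g, p)
  "rrrrgm" → 6 new (r, r, r, r, g, m)
Total nodes = 5 + 1 + 5 + 6 = 17

17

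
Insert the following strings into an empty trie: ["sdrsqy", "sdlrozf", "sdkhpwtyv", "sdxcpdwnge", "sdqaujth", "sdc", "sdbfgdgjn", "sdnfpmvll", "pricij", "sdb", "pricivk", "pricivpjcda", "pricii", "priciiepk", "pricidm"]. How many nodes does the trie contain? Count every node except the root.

66

Trace insertions, counting only characters that open a new branch:
  "sdrsqy" → 6 new (s, d, r, s, q, y)
  "sdlrozf" → prefix "sd" already present; 5 new (l, r, o, z, f)
  "sdkhpwtyv" → prefix "sd" already present; 7 new (k, h, p, w, t, y, v)
  "sdxcpdwnge" → prefix "sd" already present; 8 new (x, c, p, d, w, n, g, e)
  "sdqaujth" → prefix "sd" already present; 6 new (q, a, u, j, t, h)
  "sdc" → prefix "sd" already present; 1 new (c)
  "sdbfgdgjn" → prefix "sd" already present; 7 new (b, f, g, d, g, j, n)
  "sdnfpmvll" → prefix "sd" already present; 7 new (n, f, p, m, v, l, l)
  "pricij" → 6 new (p, r, i, c, i, j)
  "sdb" → prefix "sdb" already present; 0 new (none)
  "pricivk" → prefix "prici" already present; 2 new (v, k)
  "pricivpjcda" → prefix "priciv" already present; 5 new (p, j, c, d, a)
  "pricii" → prefix "prici" already present; 1 new (i)
  "priciiepk" → prefix "pricii" already present; 3 new (e, p, k)
  "pricidm" → prefix "prici" already present; 2 new (d, m)
Total nodes = 6 + 5 + 7 + 8 + 6 + 1 + 7 + 7 + 6 + 0 + 2 + 5 + 1 + 3 + 2 = 66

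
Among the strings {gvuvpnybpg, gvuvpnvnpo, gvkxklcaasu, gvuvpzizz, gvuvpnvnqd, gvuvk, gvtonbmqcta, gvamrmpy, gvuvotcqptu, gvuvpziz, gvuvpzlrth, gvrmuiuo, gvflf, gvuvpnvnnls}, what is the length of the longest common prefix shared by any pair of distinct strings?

8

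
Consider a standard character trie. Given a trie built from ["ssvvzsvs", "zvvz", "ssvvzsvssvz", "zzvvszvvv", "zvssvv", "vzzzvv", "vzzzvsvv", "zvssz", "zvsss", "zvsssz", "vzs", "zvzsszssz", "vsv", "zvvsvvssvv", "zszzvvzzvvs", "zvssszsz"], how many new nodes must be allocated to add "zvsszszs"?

3

Walking "zvsszszs" from the root, the first 5 characters ("zvssz") follow existing edges; "s" is the first miss.
New nodes needed: |"zvsszszs"| − 5 = 8 − 5 = 3.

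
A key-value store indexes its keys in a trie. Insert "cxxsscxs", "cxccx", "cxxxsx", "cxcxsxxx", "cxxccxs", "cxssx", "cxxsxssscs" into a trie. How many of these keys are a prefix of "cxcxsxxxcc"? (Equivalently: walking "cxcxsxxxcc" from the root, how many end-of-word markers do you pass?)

1

Walk "cxcxsxxxcc" from the root; an end-of-word marker is hit whenever a stored word is a prefix of "cxcxsxxxcc".
Prefixes of the query that are stored words: "cxcxsxxx"
Count: 1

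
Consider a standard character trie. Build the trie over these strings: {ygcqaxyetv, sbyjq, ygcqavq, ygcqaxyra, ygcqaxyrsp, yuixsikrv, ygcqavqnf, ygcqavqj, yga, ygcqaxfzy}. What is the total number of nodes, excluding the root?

36

Insert word by word; a character creates a node only if that edge doesn't already exist:
  "ygcqaxyetv" → 10 new (y, g, c, q, a, x, y, e, t, v)
  "sbyjq" → 5 new (s, b, y, j, q)
  "ygcqavq" → prefix "ygcqa" already present; 2 new (v, q)
  "ygcqaxyra" → prefix "ygcqaxy" already present; 2 new (r, a)
  "ygcqaxyrsp" → prefix "ygcqaxyr" already present; 2 new (s, p)
  "yuixsikrv" → prefix "y" already present; 8 new (u, i, x, s, i, k, r, v)
  "ygcqavqnf" → prefix "ygcqavq" already present; 2 new (n, f)
  "ygcqavqj" → prefix "ygcqavq" already present; 1 new (j)
  "yga" → prefix "yg" already present; 1 new (a)
  "ygcqaxfzy" → prefix "ygcqax" already present; 3 new (f, z, y)
Total nodes = 10 + 5 + 2 + 2 + 2 + 8 + 2 + 1 + 1 + 3 = 36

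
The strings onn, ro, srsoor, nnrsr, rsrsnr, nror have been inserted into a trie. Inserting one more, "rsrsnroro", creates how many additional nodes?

3

The longest prefix of "rsrsnroro" already in the trie is "rsrsnr" (length 6).
New nodes needed: |"rsrsnroro"| − 6 = 9 − 6 = 3.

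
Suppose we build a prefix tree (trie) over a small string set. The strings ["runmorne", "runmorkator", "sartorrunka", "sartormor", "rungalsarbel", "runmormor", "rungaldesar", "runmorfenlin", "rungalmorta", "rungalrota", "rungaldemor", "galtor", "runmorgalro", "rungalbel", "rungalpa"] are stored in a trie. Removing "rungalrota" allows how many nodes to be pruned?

A node on "rungalrota"'s path can go only if nothing else ends at it or branches off below it.
The suffix "rota" (4 nodes) is used only by "rungalrota"; the node for "rungal" still has the child "s", so pruning stops there.
Nodes removed: 4

4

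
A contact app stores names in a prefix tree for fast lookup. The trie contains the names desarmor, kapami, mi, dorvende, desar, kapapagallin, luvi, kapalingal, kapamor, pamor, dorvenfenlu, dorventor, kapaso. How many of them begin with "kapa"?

5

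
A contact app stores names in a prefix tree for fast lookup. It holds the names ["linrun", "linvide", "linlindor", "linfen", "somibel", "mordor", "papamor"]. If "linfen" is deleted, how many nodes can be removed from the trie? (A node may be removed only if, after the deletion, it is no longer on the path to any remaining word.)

3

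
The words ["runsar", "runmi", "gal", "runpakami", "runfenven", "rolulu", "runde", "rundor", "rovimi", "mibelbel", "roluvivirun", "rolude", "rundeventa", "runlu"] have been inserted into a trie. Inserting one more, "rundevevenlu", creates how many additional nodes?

5

"rundeve" is already a path in the trie; the remaining "venlu" must be added.
New nodes needed: |"rundevevenlu"| − 7 = 12 − 7 = 5.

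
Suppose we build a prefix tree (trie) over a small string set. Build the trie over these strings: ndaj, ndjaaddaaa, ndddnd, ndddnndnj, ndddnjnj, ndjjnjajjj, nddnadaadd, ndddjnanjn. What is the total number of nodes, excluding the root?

Trace insertions, counting only characters that open a new branch:
  "ndaj" → 4 new (n, d, a, j)
  "ndjaaddaaa" → prefix "nd" already present; 8 new (j, a, a, d, d, a, a, a)
  "ndddnd" → prefix "nd" already present; 4 new (d, d, n, d)
  "ndddnndnj" → prefix "ndddn" already present; 4 new (n, d, n, j)
  "ndddnjnj" → prefix "ndddn" already present; 3 new (j, n, j)
  "ndjjnjajjj" → prefix "ndj" already present; 7 new (j, n, j, a, j, j, j)
  "nddnadaadd" → prefix "ndd" already present; 7 new (n, a, d, a, a, d, d)
  "ndddjnanjn" → prefix "nddd" already present; 6 new (j, n, a, n, j, n)
Total nodes = 4 + 8 + 4 + 4 + 3 + 7 + 7 + 6 = 43

43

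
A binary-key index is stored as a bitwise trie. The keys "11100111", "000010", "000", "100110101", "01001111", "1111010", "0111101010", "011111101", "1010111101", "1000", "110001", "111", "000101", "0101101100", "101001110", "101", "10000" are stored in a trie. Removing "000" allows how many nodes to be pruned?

A node on "000"'s path can go only if nothing else ends at it or branches off below it.
Every node on "000" is still needed (e.g. by "000010"), so nothing is freed.
Nodes removed: 0

0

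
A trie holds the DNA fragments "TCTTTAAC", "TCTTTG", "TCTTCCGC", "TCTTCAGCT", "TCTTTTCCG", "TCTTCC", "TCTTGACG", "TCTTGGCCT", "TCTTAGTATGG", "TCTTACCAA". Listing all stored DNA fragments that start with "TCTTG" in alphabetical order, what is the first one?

Filter for "TCTTG…" and sort: "TCTTGACG", "TCTTGGCCT"
Position 1: TCTTGACG

TCTTGACG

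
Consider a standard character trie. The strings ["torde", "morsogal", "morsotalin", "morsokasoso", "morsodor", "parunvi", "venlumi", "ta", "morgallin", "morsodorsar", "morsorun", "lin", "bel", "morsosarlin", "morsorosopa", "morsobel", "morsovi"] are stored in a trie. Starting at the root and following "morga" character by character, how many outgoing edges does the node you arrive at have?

The children of the "morga" node are the distinct next characters among strings starting with "morga".
Characters that immediately follow "morga" among the stored strings: {l}.
That node has 1 child edge.

1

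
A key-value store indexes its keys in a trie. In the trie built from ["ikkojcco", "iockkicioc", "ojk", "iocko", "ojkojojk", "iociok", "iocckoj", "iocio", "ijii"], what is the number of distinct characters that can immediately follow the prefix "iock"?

The children of the "iock" node are the distinct next characters among strings starting with "iock".
Characters that immediately follow "iock" among the stored strings: {k, o}.
That node has 2 child edges.

2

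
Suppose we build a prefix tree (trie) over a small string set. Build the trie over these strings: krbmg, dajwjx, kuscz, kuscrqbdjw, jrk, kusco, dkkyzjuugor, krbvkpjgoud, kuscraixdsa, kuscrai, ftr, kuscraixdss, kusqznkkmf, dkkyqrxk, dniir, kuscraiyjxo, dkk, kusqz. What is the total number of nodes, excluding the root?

Insert word by word; a character creates a node only if that edge doesn't already exist:
  "krbmg" → 5 new (k, r, b, m, g)
  "dajwjx" → 6 new (d, a, j, w, j, x)
  "kuscz" → prefix "k" already present; 4 new (u, s, c, z)
  "kuscrqbdjw" → prefix "kusc" already present; 6 new (r, q, b, d, j, w)
  "jrk" → 3 new (j, r, k)
  "kusco" → prefix "kusc" already present; 1 new (o)
  "dkkyzjuugor" → prefix "d" already present; 10 new (k, k, y, z, j, u, u, g, o, r)
  "krbvkpjgoud" → prefix "krb" already present; 8 new (v, k, p, j, g, o, u, d)
  "kuscraixdsa" → prefix "kuscr" already present; 6 new (a, i, x, d, s, a)
  "kuscrai" → prefix "kuscrai" already present; 0 new (none)
  "ftr" → 3 new (f, t, r)
  "kuscraixdss" → prefix "kuscraixds" already present; 1 new (s)
  "kusqznkkmf" → prefix "kus" already present; 7 new (q, z, n, k, k, m, f)
  "dkkyqrxk" → prefix "dkky" already present; 4 new (q, r, x, k)
  "dniir" → prefix "d" already present; 4 new (n, i, i, r)
  "kuscraiyjxo" → prefix "kuscrai" already present; 4 new (y, j, x, o)
  "dkk" → prefix "dkk" already present; 0 new (none)
  "kusqz" → prefix "kusqz" already present; 0 new (none)
Total nodes = 5 + 6 + 4 + 6 + 3 + 1 + 10 + 8 + 6 + 0 + 3 + 1 + 7 + 4 + 4 + 4 + 0 + 0 = 72

72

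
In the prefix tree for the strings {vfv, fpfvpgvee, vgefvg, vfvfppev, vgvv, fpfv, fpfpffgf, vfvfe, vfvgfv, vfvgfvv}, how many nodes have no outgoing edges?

7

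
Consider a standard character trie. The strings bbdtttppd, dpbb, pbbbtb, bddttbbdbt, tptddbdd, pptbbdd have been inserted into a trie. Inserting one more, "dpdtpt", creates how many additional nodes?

4

"dp" is already a path in the trie; the remaining "dtpt" must be added.
New nodes needed: |"dpdtpt"| − 2 = 6 − 2 = 4.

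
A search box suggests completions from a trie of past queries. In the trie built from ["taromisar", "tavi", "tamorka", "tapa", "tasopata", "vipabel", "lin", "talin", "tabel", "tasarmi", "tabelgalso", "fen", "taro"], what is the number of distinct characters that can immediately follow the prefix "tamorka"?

0

The children of the "tamorka" node are the distinct next characters among strings starting with "tamorka".
No stored string extends past "tamorka".
That node has 0 child edges.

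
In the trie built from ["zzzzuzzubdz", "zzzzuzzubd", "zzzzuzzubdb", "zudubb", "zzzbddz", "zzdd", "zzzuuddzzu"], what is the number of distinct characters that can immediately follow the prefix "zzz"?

Follow the path "zzz" to its node, then look at its outgoing edges.
Distinct next characters after "zzz": b, u, z.
That node has 3 child edges.

3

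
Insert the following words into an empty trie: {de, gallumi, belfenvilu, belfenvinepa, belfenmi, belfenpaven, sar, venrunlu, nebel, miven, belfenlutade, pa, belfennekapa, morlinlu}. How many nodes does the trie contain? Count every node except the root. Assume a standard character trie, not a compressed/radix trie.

72

Insert word by word; a character creates a node only if that edge doesn't already exist:
  "de" → 2 new (d, e)
  "gallumi" → 7 new (g, a, l, l, u, m, i)
  "belfenvilu" → 10 new (b, e, l, f, e, n, v, i, l, u)
  "belfenvinepa" → prefix "belfenvi" already present; 4 new (n, e, p, a)
  "belfenmi" → prefix "belfen" already present; 2 new (m, i)
  "belfenpaven" → prefix "belfen" already present; 5 new (p, a, v, e, n)
  "sar" → 3 new (s, a, r)
  "venrunlu" → 8 new (v, e, n, r, u, n, l, u)
  "nebel" → 5 new (n, e, b, e, l)
  "miven" → 5 new (m, i, v, e, n)
  "belfenlutade" → prefix "belfen" already present; 6 new (l, u, t, a, d, e)
  "pa" → 2 new (p, a)
  "belfennekapa" → prefix "belfen" already present; 6 new (n, e, k, a, p, a)
  "morlinlu" → prefix "m" already present; 7 new (o, r, l, i, n, l, u)
Total nodes = 2 + 7 + 10 + 4 + 2 + 5 + 3 + 8 + 5 + 5 + 6 + 2 + 6 + 7 = 72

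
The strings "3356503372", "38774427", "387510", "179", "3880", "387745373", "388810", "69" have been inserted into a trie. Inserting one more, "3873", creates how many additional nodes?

1

Walking "3873" from the root, the first 3 characters ("387") follow existing edges; "3" is the first miss.
New nodes needed: |"3873"| − 3 = 4 − 3 = 1.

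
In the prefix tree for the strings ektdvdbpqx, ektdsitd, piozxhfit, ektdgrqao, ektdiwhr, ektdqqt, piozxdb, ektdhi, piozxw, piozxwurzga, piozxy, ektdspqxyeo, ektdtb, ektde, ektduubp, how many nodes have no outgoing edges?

14

Leaves are exactly the stored words that no other stored word extends.
Those words: "ektde", "ektdgrqao", "ektdhi", "ektdiwhr", "ektdqqt", "ektdsitd", "ektdspqxyeo", "ektdtb", "ektduubp", "ektdvdbpqx", "piozxdb", "piozxhfit", "piozxwurzga", "piozxy"
Leaf count: 14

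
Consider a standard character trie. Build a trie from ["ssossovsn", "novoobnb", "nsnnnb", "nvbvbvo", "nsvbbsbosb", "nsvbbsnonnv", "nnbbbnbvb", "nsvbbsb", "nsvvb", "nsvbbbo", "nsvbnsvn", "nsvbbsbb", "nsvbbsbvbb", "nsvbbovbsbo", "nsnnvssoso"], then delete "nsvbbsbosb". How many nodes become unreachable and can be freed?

A node on "nsvbbsbosb"'s path can go only if nothing else ends at it or branches off below it.
The suffix "osb" (3 nodes) is used only by "nsvbbsbosb"; the node for "nsvbbsb" still has the child "b", so pruning stops there.
Nodes removed: 3

3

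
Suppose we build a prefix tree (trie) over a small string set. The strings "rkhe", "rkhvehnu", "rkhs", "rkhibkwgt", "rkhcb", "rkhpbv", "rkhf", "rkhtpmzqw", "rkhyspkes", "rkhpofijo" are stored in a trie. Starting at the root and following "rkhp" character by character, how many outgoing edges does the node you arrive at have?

2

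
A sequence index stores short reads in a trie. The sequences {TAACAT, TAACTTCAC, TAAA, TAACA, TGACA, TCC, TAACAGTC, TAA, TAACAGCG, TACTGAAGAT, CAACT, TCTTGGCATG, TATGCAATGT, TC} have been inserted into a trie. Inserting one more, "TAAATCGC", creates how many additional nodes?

4

The longest prefix of "TAAATCGC" already in the trie is "TAAA" (length 4).
So 8 − 4 = 4 new nodes.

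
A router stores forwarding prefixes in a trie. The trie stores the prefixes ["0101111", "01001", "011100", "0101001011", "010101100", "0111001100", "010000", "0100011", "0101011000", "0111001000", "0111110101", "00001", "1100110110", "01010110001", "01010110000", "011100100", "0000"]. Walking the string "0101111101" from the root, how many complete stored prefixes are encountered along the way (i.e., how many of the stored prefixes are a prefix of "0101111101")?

Traverse "0101111101" character by character; count nodes along the way that are marked as word ends.
Prefixes of the query that are stored words: "0101111"
Count: 1

1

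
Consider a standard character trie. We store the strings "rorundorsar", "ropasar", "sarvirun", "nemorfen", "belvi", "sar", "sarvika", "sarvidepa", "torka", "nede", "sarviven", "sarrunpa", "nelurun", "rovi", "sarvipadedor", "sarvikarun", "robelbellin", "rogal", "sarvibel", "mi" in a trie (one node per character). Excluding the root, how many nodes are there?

92

Count nodes per top-level branch (shared prefixes stored once):
  'b'-branch (belvi): 5 nodes
  'm'-branch (mi): 2 nodes
  'n'-branch (nede, nelurun, nemorfen): 15 nodes
  'r'-branch (robelbellin, rogal, ropasar, rorundorsar, rovi): 30 nodes
  's'-branch (sar, sarrunpa, sarvibel, sarvidepa, sarvika, sarvikarun, sarvipadedor, sarvirun, sarviven): 35 nodes
  't'-branch (torka): 5 nodes
Sum: 92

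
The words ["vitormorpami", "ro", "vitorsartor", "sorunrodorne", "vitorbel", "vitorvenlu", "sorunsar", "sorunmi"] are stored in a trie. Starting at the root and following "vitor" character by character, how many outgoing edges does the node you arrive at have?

4

Follow the path "vitor" to its node, then look at its outgoing edges.
Distinct next characters after "vitor": b, m, s, v.
That node has 4 child edges.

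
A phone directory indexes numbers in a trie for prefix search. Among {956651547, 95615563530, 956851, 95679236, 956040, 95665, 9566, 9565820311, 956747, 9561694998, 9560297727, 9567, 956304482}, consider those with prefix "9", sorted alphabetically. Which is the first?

9560297727

DFS of the "9" subtree visits, in order: "9560297727", "956040", "95615563530", "9561694998", "956304482", "9565820311", "9566", "95665", "956651547", "9567", "956747", "95679236", "956851"
The 1st is 9560297727.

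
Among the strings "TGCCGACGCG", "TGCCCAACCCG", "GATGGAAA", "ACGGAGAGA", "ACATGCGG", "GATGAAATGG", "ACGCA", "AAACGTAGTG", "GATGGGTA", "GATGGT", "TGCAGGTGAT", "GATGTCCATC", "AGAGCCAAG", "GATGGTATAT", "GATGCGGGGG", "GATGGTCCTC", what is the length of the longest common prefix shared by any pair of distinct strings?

Look for the deepest trie node that still has at least two words in its subtree.
"GATGGT" and "GATGGTATAT" agree on "GATGGT" (6 characters) before diverging; nothing deeper is shared.
Longest shared-prefix length: 6

6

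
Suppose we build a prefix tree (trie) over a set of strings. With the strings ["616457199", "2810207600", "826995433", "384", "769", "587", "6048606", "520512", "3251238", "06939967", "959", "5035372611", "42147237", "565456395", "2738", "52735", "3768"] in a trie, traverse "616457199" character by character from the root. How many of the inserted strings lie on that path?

Check each prefix of "616457199" against the stored set — each match is an end-marker on the path.
Prefixes of the query that are stored words: "616457199"
Count: 1

1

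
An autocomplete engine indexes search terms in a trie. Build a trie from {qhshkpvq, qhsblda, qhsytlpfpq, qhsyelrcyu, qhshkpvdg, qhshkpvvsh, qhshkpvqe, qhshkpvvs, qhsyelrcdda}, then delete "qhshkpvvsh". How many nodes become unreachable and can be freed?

1

A node on "qhshkpvvsh"'s path can go only if nothing else ends at it or branches off below it.
The suffix "h" (1 node) is used only by "qhshkpvvsh"; "qhshkpvvs" is itself a stored word, so pruning stops there.
Nodes removed: 1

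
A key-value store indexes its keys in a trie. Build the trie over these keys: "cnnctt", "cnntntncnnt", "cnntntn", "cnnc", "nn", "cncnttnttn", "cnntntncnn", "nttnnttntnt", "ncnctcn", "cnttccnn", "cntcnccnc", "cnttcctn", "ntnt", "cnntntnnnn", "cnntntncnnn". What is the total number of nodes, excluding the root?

60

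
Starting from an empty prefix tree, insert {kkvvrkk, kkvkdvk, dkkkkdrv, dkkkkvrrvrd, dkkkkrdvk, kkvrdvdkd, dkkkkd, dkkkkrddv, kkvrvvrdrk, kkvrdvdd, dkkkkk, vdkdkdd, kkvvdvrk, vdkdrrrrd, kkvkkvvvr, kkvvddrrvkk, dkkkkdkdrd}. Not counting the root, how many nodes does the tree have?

Trace insertions, counting only characters that open a new branch:
  "kkvvrkk" → 7 new (k, k, v, v, r, k, k)
  "kkvkdvk" → prefix "kkv" already present; 4 new (k, d, v, k)
  "dkkkkdrv" → 8 new (d, k, k, k, k, d, r, v)
  "dkkkkvrrvrd" → prefix "dkkkk" already present; 6 new (v, r, r, v, r, d)
  "dkkkkrdvk" → prefix "dkkkk" already present; 4 new (r, d, v, k)
  "kkvrdvdkd" → prefix "kkv" already present; 6 new (r, d, v, d, k, d)
  "dkkkkd" → prefix "dkkkkd" already present; 0 new (none)
  "dkkkkrddv" → prefix "dkkkkrd" already present; 2 new (d, v)
  "kkvrvvrdrk" → prefix "kkvr" already present; 6 new (v, v, r, d, r, k)
  "kkvrdvdd" → prefix "kkvrdvd" already present; 1 new (d)
  "dkkkkk" → prefix "dkkkk" already present; 1 new (k)
  "vdkdkdd" → 7 new (v, d, k, d, k, d, d)
  "kkvvdvrk" → prefix "kkvv" already present; 4 new (d, v, r, k)
  "vdkdrrrrd" → prefix "vdkd" already present; 5 new (r, r, r, r, d)
  "kkvkkvvvr" → prefix "kkvk" already present; 5 new (k, v, v, v, r)
  "kkvvddrrvkk" → prefix "kkvvd" already present; 6 new (d, r, r, v, k, k)
  "dkkkkdkdrd" → prefix "dkkkkd" already present; 4 new (k, d, r, d)
Total nodes = 7 + 4 + 8 + 6 + 4 + 6 + 0 + 2 + 6 + 1 + 1 + 7 + 4 + 5 + 5 + 6 + 4 = 76

76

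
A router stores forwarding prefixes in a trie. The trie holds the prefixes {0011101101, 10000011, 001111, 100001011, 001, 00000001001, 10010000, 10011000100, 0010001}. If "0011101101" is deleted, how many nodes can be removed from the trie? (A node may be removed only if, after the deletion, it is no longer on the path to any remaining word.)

After clearing the end-marker at "0011101101", prune upward until reaching a node still needed by another word.
The suffix "01101" (5 nodes) is used only by "0011101101"; the node for "00111" still has the child "1", so pruning stops there.
Nodes removed: 5

5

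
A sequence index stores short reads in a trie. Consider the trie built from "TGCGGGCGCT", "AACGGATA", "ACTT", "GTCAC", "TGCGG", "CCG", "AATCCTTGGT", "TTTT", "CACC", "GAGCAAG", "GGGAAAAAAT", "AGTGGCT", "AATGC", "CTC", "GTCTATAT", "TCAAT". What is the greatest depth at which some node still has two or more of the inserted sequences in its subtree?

5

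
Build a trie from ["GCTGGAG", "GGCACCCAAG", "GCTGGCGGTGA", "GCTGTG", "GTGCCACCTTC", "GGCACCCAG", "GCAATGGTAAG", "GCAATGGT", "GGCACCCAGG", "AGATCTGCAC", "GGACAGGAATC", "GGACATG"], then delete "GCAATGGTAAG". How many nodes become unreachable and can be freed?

Walk "GCAATGGTAAG" from the leaf back toward the root, removing each node that no remaining word uses.
The suffix "AAG" (3 nodes) is used only by "GCAATGGTAAG"; "GCAATGGT" is itself a stored word, so pruning stops there.
Nodes removed: 3

3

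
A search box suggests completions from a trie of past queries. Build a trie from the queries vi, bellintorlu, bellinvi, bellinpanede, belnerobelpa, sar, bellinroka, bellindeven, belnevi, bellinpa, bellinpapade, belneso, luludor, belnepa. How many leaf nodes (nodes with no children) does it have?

13

A leaf is a node with no children — equivalently, the end of a word that is not a proper prefix of any other stored word.
Those words: "bellindeven", "bellinpanede", "bellinpapade", "bellinroka", "bellintorlu", "bellinvi", "belnepa", "belnerobelpa", "belneso", "belnevi", "luludor", "sar", "vi"
Leaf count: 13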